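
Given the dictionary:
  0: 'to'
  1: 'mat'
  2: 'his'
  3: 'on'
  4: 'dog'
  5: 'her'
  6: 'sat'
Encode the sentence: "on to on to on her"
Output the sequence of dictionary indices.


Look up each word in the dictionary:
  'on' -> 3
  'to' -> 0
  'on' -> 3
  'to' -> 0
  'on' -> 3
  'her' -> 5

Encoded: [3, 0, 3, 0, 3, 5]


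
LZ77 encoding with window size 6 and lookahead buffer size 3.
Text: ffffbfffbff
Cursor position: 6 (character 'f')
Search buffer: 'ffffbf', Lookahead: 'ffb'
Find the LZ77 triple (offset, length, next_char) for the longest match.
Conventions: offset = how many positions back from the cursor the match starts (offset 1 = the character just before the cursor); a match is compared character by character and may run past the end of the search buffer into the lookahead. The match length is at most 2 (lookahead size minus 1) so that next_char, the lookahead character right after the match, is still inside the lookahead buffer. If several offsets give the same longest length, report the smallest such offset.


Try each offset into the search buffer:
  offset=1 (pos 5, char 'f'): match length 2
  offset=2 (pos 4, char 'b'): match length 0
  offset=3 (pos 3, char 'f'): match length 1
  offset=4 (pos 2, char 'f'): match length 2
  offset=5 (pos 1, char 'f'): match length 2
  offset=6 (pos 0, char 'f'): match length 2
Longest match has length 2, found at offsets 1, 4, 5, 6; take the smallest, offset 1.
next_char = character at position 6 + 2 = 8 -> 'b'

Best match: offset=1, length=2 (matching 'ff' starting at position 5)
LZ77 triple: (1, 2, 'b')


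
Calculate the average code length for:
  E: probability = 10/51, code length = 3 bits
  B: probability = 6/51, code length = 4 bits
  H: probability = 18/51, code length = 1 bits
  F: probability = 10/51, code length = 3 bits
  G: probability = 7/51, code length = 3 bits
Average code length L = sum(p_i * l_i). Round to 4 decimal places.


Weighted contributions p_i * l_i:
  E: (10/51) * 3 = 30/51
  B: (6/51) * 4 = 24/51
  H: (18/51) * 1 = 18/51
  F: (10/51) * 3 = 30/51
  G: (7/51) * 3 = 21/51
Sum = (30 + 24 + 18 + 30 + 21)/51 = 123/51

L = 123/51 = 2.4118 bits/symbol


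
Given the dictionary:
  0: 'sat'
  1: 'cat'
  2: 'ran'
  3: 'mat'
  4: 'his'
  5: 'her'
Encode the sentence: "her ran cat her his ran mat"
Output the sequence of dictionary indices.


Look up each word in the dictionary:
  'her' -> 5
  'ran' -> 2
  'cat' -> 1
  'her' -> 5
  'his' -> 4
  'ran' -> 2
  'mat' -> 3

Encoded: [5, 2, 1, 5, 4, 2, 3]


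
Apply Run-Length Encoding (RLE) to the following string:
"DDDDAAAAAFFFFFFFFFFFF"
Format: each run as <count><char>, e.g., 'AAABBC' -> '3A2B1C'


Scanning runs left to right:
  i=0: run of 'D' x 4 -> '4D'
  i=4: run of 'A' x 5 -> '5A'
  i=9: run of 'F' x 12 -> '12F'

RLE = 4D5A12F


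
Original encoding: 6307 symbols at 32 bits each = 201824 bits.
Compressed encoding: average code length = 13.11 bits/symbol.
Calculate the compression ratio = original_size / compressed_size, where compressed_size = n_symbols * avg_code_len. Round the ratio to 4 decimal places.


original_size = n_symbols * orig_bits = 6307 * 32 = 201824 bits
compressed_size = n_symbols * avg_code_len = 6307 * 13.11 = 82684.77 bits
ratio = original_size / compressed_size = 201824 / 82684.77 = 2.4409

Compression ratio = 2.4409


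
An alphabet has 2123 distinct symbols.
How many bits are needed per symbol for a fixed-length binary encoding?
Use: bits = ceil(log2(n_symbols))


log2(2123) = 11.0519
Bracket: 2^11 = 2048 < 2123 <= 2^12 = 4096
So ceil(log2(2123)) = 12

bits = ceil(log2(2123)) = ceil(11.0519) = 12 bits


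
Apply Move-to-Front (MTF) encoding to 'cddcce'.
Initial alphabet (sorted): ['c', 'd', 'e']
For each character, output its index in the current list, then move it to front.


MTF encoding:
'c': index 0 in ['c', 'd', 'e'] -> ['c', 'd', 'e']
'd': index 1 in ['c', 'd', 'e'] -> ['d', 'c', 'e']
'd': index 0 in ['d', 'c', 'e'] -> ['d', 'c', 'e']
'c': index 1 in ['d', 'c', 'e'] -> ['c', 'd', 'e']
'c': index 0 in ['c', 'd', 'e'] -> ['c', 'd', 'e']
'e': index 2 in ['c', 'd', 'e'] -> ['e', 'c', 'd']


Output: [0, 1, 0, 1, 0, 2]


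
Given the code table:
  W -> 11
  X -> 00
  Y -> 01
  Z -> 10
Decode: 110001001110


Decoding:
11 -> W
00 -> X
01 -> Y
00 -> X
11 -> W
10 -> Z


Result: WXYXWZ


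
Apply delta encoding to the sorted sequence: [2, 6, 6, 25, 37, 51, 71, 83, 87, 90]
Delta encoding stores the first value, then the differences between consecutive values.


First value: 2
Deltas:
  6 - 2 = 4
  6 - 6 = 0
  25 - 6 = 19
  37 - 25 = 12
  51 - 37 = 14
  71 - 51 = 20
  83 - 71 = 12
  87 - 83 = 4
  90 - 87 = 3


Delta encoded: [2, 4, 0, 19, 12, 14, 20, 12, 4, 3]


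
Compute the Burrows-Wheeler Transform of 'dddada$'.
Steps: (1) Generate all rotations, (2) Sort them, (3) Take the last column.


Rotations (sorted):
  0: $dddada -> last char: a
  1: a$dddad -> last char: d
  2: ada$ddd -> last char: d
  3: da$ddda -> last char: a
  4: dada$dd -> last char: d
  5: ddada$d -> last char: d
  6: dddada$ -> last char: $


BWT = addadd$


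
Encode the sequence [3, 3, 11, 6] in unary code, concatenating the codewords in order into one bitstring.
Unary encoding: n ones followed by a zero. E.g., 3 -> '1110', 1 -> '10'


Encode each number as n ones followed by a terminating 0:
  3 -> 1110 (4 bits)
  3 -> 1110 (4 bits)
  11 -> 111111111110 (12 bits)
  6 -> 1111110 (7 bits)
Total length = 4 + 4 + 12 + 7 = 27 bits.

Unary([3, 3, 11, 6]) = 111011101111111111101111110 (27 bits)


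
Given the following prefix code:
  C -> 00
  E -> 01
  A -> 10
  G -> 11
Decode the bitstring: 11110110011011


Decoding step by step:
Bits 11 -> G
Bits 11 -> G
Bits 01 -> E
Bits 10 -> A
Bits 01 -> E
Bits 10 -> A
Bits 11 -> G


Decoded message: GGEAEAG


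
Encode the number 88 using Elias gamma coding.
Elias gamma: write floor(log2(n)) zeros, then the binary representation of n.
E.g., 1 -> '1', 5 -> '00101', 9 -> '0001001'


num_bits = floor(log2(88)) + 1 = 7
leading_zeros = num_bits - 1 = 6
binary(88) = 1011000

Elias gamma(88) = '000000' + '1011000' = 0000001011000 (13 bits)


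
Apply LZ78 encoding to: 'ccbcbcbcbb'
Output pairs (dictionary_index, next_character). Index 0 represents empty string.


LZ78 encoding steps:
Dictionary: {0: ''}
Step 1: w='' (idx 0), next='c' -> output (0, 'c'), add 'c' as idx 1
Step 2: w='c' (idx 1), next='b' -> output (1, 'b'), add 'cb' as idx 2
Step 3: w='cb' (idx 2), next='c' -> output (2, 'c'), add 'cbc' as idx 3
Step 4: w='' (idx 0), next='b' -> output (0, 'b'), add 'b' as idx 4
Step 5: w='cb' (idx 2), next='b' -> output (2, 'b'), add 'cbb' as idx 5


Encoded: [(0, 'c'), (1, 'b'), (2, 'c'), (0, 'b'), (2, 'b')]


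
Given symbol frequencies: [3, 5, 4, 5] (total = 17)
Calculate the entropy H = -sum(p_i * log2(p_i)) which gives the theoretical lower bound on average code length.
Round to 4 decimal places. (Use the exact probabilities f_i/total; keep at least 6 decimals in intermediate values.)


Per-symbol terms -p_i * log2(p_i) with p_i = f_i/17:
  p = 3/17 = 0.176471: log2(p) = -2.502500, -p*log2(p) = 0.441618
  p = 5/17 = 0.294118: log2(p) = -1.765535, -p*log2(p) = 0.519275
  p = 4/17 = 0.235294: log2(p) = -2.087463, -p*log2(p) = 0.491168
  p = 5/17 = 0.294118: log2(p) = -1.765535, -p*log2(p) = 0.519275
H = 0.441618 + 0.519275 + 0.491168 + 0.519275 = 1.971336

H = 1.9713 bits/symbol


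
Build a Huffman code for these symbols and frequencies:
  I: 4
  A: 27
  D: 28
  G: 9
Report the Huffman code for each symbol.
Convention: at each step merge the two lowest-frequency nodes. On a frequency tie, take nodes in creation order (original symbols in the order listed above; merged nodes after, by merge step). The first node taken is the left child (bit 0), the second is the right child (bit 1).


Huffman tree construction:
Step 1: Merge I(4) + G(9) = 13
Step 2: Merge (I+G)(13) + A(27) = 40
Step 3: Merge D(28) + ((I+G)+A)(40) = 68
Read each symbol's code off the tree from the root (left child = 0, right child = 1).

Codes:
  I: 100 (length 3)
  A: 11 (length 2)
  D: 0 (length 1)
  G: 101 (length 3)
Average code length: 121/68 = 1.7794 bits/symbol


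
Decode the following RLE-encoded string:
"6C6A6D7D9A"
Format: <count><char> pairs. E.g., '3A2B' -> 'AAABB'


Expanding each <count><char> pair:
  6C -> 'CCCCCC'
  6A -> 'AAAAAA'
  6D -> 'DDDDDD'
  7D -> 'DDDDDDD'
  9A -> 'AAAAAAAAA'

Decoded = CCCCCCAAAAAADDDDDDDDDDDDDAAAAAAAAA


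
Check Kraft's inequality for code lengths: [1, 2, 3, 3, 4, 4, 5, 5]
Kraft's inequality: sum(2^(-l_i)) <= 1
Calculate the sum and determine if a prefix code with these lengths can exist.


Sum = 2^(-1) + 2^(-2) + 2^(-3) + 2^(-3) + 2^(-4) + 2^(-4) + 2^(-5) + 2^(-5)
    = 0.5 + 0.25 + 0.125 + 0.125 + 0.0625 + 0.0625 + 0.03125 + 0.03125
    = 38/32 = 1.1875
Since 1.1875 > 1, Kraft's inequality is NOT satisfied.
A prefix code with these lengths CANNOT exist.

Kraft sum = 1.1875. Not satisfied.


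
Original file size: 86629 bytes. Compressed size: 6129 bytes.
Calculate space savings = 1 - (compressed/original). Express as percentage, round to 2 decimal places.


ratio = compressed/original = 6129/86629 = 0.07075
savings = 1 - ratio = 1 - 0.07075 = 0.92925
as a percentage: 0.92925 * 100 = 92.93%

Space savings = 1 - 6129/86629 = 92.93%


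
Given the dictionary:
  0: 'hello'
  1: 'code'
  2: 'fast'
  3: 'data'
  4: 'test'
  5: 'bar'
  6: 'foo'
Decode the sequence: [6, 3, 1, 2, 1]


Look up each index in the dictionary:
  6 -> 'foo'
  3 -> 'data'
  1 -> 'code'
  2 -> 'fast'
  1 -> 'code'

Decoded: "foo data code fast code"


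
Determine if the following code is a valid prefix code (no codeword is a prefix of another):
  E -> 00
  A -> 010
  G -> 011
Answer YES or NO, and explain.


Checking each pair (does one codeword prefix another?):
  E='00' vs A='010': no prefix
  E='00' vs G='011': no prefix
  A='010' vs E='00': no prefix
  A='010' vs G='011': no prefix
  G='011' vs E='00': no prefix
  G='011' vs A='010': no prefix
No violation found over all pairs.

YES -- this is a valid prefix code. No codeword is a prefix of any other codeword.


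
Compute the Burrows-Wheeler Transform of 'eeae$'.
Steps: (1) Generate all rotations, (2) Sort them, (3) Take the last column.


Rotations (sorted):
  0: $eeae -> last char: e
  1: ae$ee -> last char: e
  2: e$eea -> last char: a
  3: eae$e -> last char: e
  4: eeae$ -> last char: $


BWT = eeae$


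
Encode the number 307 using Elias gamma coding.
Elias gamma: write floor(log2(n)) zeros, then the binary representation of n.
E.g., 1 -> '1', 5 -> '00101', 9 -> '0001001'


num_bits = floor(log2(307)) + 1 = 9
leading_zeros = num_bits - 1 = 8
binary(307) = 100110011

Elias gamma(307) = '00000000' + '100110011' = 00000000100110011 (17 bits)


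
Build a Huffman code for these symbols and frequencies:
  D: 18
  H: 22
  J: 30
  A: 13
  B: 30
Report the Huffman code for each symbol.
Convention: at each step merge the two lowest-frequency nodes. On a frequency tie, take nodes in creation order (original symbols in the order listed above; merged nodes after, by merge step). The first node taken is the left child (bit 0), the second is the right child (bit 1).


Huffman tree construction:
Step 1: Merge A(13) + D(18) = 31
Step 2: Merge H(22) + J(30) = 52
Step 3: Merge B(30) + (A+D)(31) = 61
Step 4: Merge (H+J)(52) + (B+(A+D))(61) = 113
Read each symbol's code off the tree from the root (left child = 0, right child = 1).

Codes:
  D: 111 (length 3)
  H: 00 (length 2)
  J: 01 (length 2)
  A: 110 (length 3)
  B: 10 (length 2)
Average code length: 257/113 = 2.2743 bits/symbol


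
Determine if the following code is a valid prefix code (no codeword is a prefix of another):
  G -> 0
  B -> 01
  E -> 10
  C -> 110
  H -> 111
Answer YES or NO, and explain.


Checking each pair (does one codeword prefix another?):
  G='0' vs B='01': prefix -- VIOLATION

NO -- this is NOT a valid prefix code. G (0) is a prefix of B (01).


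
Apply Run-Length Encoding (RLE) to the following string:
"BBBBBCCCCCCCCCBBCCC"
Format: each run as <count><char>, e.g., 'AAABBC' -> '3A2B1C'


Scanning runs left to right:
  i=0: run of 'B' x 5 -> '5B'
  i=5: run of 'C' x 9 -> '9C'
  i=14: run of 'B' x 2 -> '2B'
  i=16: run of 'C' x 3 -> '3C'

RLE = 5B9C2B3C


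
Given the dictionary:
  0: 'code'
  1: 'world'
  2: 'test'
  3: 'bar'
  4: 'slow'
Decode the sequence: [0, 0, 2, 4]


Look up each index in the dictionary:
  0 -> 'code'
  0 -> 'code'
  2 -> 'test'
  4 -> 'slow'

Decoded: "code code test slow"


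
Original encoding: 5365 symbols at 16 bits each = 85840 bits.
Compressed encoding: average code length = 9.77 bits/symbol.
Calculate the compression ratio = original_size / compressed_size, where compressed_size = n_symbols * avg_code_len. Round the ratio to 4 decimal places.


original_size = n_symbols * orig_bits = 5365 * 16 = 85840 bits
compressed_size = n_symbols * avg_code_len = 5365 * 9.77 = 52416.05 bits
ratio = original_size / compressed_size = 85840 / 52416.05 = 1.6377

Compression ratio = 1.6377


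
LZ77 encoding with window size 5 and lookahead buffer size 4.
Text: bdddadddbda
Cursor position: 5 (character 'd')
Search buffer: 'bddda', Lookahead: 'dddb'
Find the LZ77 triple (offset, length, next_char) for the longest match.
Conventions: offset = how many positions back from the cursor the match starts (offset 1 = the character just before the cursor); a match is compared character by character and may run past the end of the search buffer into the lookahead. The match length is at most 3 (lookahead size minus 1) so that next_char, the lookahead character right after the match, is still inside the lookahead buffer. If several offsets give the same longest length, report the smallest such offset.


Try each offset into the search buffer:
  offset=1 (pos 4, char 'a'): match length 0
  offset=2 (pos 3, char 'd'): match length 1
  offset=3 (pos 2, char 'd'): match length 2
  offset=4 (pos 1, char 'd'): match length 3
  offset=5 (pos 0, char 'b'): match length 0
Longest match has length 3 at offset 4.
next_char = character at position 5 + 3 = 8 -> 'b'

Best match: offset=4, length=3 (matching 'ddd' starting at position 1)
LZ77 triple: (4, 3, 'b')


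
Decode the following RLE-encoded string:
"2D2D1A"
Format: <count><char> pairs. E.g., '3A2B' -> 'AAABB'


Expanding each <count><char> pair:
  2D -> 'DD'
  2D -> 'DD'
  1A -> 'A'

Decoded = DDDDA


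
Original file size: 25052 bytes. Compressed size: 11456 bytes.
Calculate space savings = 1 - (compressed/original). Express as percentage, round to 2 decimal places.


ratio = compressed/original = 11456/25052 = 0.457289
savings = 1 - ratio = 1 - 0.457289 = 0.542711
as a percentage: 0.542711 * 100 = 54.27%

Space savings = 1 - 11456/25052 = 54.27%


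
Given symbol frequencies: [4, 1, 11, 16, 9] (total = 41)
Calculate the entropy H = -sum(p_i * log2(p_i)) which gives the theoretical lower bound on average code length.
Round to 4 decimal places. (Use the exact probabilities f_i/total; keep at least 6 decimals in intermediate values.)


Per-symbol terms -p_i * log2(p_i) with p_i = f_i/41:
  p = 4/41 = 0.097561: log2(p) = -3.357552, -p*log2(p) = 0.327566
  p = 1/41 = 0.024390: log2(p) = -5.357552, -p*log2(p) = 0.130672
  p = 11/41 = 0.268293: log2(p) = -1.898120, -p*log2(p) = 0.509252
  p = 16/41 = 0.390244: log2(p) = -1.357552, -p*log2(p) = 0.529776
  p = 9/41 = 0.219512: log2(p) = -2.187627, -p*log2(p) = 0.480211
H = 0.327566 + 0.130672 + 0.509252 + 0.529776 + 0.480211 = 1.977477

H = 1.9775 bits/symbol


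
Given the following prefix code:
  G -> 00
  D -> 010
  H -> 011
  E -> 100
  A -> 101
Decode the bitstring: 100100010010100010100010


Decoding step by step:
Bits 100 -> E
Bits 100 -> E
Bits 010 -> D
Bits 010 -> D
Bits 100 -> E
Bits 010 -> D
Bits 100 -> E
Bits 010 -> D


Decoded message: EEDDEDED


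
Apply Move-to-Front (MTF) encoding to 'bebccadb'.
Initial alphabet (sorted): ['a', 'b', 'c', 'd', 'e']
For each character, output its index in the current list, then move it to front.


MTF encoding:
'b': index 1 in ['a', 'b', 'c', 'd', 'e'] -> ['b', 'a', 'c', 'd', 'e']
'e': index 4 in ['b', 'a', 'c', 'd', 'e'] -> ['e', 'b', 'a', 'c', 'd']
'b': index 1 in ['e', 'b', 'a', 'c', 'd'] -> ['b', 'e', 'a', 'c', 'd']
'c': index 3 in ['b', 'e', 'a', 'c', 'd'] -> ['c', 'b', 'e', 'a', 'd']
'c': index 0 in ['c', 'b', 'e', 'a', 'd'] -> ['c', 'b', 'e', 'a', 'd']
'a': index 3 in ['c', 'b', 'e', 'a', 'd'] -> ['a', 'c', 'b', 'e', 'd']
'd': index 4 in ['a', 'c', 'b', 'e', 'd'] -> ['d', 'a', 'c', 'b', 'e']
'b': index 3 in ['d', 'a', 'c', 'b', 'e'] -> ['b', 'd', 'a', 'c', 'e']


Output: [1, 4, 1, 3, 0, 3, 4, 3]


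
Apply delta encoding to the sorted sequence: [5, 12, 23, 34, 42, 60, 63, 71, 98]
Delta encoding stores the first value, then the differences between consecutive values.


First value: 5
Deltas:
  12 - 5 = 7
  23 - 12 = 11
  34 - 23 = 11
  42 - 34 = 8
  60 - 42 = 18
  63 - 60 = 3
  71 - 63 = 8
  98 - 71 = 27


Delta encoded: [5, 7, 11, 11, 8, 18, 3, 8, 27]


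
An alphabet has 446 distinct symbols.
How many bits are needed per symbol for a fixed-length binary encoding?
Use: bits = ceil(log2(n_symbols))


log2(446) = 8.8009
Bracket: 2^8 = 256 < 446 <= 2^9 = 512
So ceil(log2(446)) = 9

bits = ceil(log2(446)) = ceil(8.8009) = 9 bits


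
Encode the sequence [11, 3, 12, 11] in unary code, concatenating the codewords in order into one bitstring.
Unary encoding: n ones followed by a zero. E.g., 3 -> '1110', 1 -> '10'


Encode each number as n ones followed by a terminating 0:
  11 -> 111111111110 (12 bits)
  3 -> 1110 (4 bits)
  12 -> 1111111111110 (13 bits)
  11 -> 111111111110 (12 bits)
Total length = 12 + 4 + 13 + 12 = 41 bits.

Unary([11, 3, 12, 11]) = 11111111111011101111111111110111111111110 (41 bits)


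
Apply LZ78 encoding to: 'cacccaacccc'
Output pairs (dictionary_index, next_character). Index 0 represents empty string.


LZ78 encoding steps:
Dictionary: {0: ''}
Step 1: w='' (idx 0), next='c' -> output (0, 'c'), add 'c' as idx 1
Step 2: w='' (idx 0), next='a' -> output (0, 'a'), add 'a' as idx 2
Step 3: w='c' (idx 1), next='c' -> output (1, 'c'), add 'cc' as idx 3
Step 4: w='c' (idx 1), next='a' -> output (1, 'a'), add 'ca' as idx 4
Step 5: w='a' (idx 2), next='c' -> output (2, 'c'), add 'ac' as idx 5
Step 6: w='cc' (idx 3), next='c' -> output (3, 'c'), add 'ccc' as idx 6


Encoded: [(0, 'c'), (0, 'a'), (1, 'c'), (1, 'a'), (2, 'c'), (3, 'c')]


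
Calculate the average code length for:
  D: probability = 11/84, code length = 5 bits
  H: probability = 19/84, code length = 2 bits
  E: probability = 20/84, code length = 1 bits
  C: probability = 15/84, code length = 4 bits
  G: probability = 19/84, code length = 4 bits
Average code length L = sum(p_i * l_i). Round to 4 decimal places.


Weighted contributions p_i * l_i:
  D: (11/84) * 5 = 55/84
  H: (19/84) * 2 = 38/84
  E: (20/84) * 1 = 20/84
  C: (15/84) * 4 = 60/84
  G: (19/84) * 4 = 76/84
Sum = (55 + 38 + 20 + 60 + 76)/84 = 249/84

L = 249/84 = 2.9643 bits/symbol


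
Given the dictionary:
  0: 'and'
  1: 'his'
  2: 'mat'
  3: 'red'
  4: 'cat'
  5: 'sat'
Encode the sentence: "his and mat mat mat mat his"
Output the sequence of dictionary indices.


Look up each word in the dictionary:
  'his' -> 1
  'and' -> 0
  'mat' -> 2
  'mat' -> 2
  'mat' -> 2
  'mat' -> 2
  'his' -> 1

Encoded: [1, 0, 2, 2, 2, 2, 1]


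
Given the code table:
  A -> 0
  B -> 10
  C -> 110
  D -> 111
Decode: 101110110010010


Decoding:
10 -> B
111 -> D
0 -> A
110 -> C
0 -> A
10 -> B
0 -> A
10 -> B


Result: BDACABAB


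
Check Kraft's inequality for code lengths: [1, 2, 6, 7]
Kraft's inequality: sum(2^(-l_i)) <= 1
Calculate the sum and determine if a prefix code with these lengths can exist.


Sum = 2^(-1) + 2^(-2) + 2^(-6) + 2^(-7)
    = 0.5 + 0.25 + 0.015625 + 0.0078125
    = 99/128 = 0.7734375
Since 0.7734375 <= 1, Kraft's inequality IS satisfied.
A prefix code with these lengths CAN exist.

Kraft sum = 0.7734375. Satisfied.


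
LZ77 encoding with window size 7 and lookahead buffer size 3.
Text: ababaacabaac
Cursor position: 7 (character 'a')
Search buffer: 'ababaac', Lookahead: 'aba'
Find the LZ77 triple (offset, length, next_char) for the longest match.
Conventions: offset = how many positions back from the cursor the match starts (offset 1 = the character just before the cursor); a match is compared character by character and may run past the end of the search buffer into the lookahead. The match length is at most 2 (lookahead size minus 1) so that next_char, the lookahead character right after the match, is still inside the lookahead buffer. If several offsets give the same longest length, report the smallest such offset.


Try each offset into the search buffer:
  offset=1 (pos 6, char 'c'): match length 0
  offset=2 (pos 5, char 'a'): match length 1
  offset=3 (pos 4, char 'a'): match length 1
  offset=4 (pos 3, char 'b'): match length 0
  offset=5 (pos 2, char 'a'): match length 2
  offset=6 (pos 1, char 'b'): match length 0
  offset=7 (pos 0, char 'a'): match length 2
Longest match has length 2, found at offsets 5, 7; take the smallest, offset 5.
next_char = character at position 7 + 2 = 9 -> 'a'

Best match: offset=5, length=2 (matching 'ab' starting at position 2)
LZ77 triple: (5, 2, 'a')


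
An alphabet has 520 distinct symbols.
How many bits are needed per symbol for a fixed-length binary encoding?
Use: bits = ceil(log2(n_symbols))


log2(520) = 9.0224
Bracket: 2^9 = 512 < 520 <= 2^10 = 1024
So ceil(log2(520)) = 10

bits = ceil(log2(520)) = ceil(9.0224) = 10 bits


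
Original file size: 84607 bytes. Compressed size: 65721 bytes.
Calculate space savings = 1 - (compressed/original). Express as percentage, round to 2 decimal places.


ratio = compressed/original = 65721/84607 = 0.77678
savings = 1 - ratio = 1 - 0.77678 = 0.22322
as a percentage: 0.22322 * 100 = 22.32%

Space savings = 1 - 65721/84607 = 22.32%


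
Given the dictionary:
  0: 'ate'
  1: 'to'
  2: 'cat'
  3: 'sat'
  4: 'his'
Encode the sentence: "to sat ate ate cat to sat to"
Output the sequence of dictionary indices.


Look up each word in the dictionary:
  'to' -> 1
  'sat' -> 3
  'ate' -> 0
  'ate' -> 0
  'cat' -> 2
  'to' -> 1
  'sat' -> 3
  'to' -> 1

Encoded: [1, 3, 0, 0, 2, 1, 3, 1]


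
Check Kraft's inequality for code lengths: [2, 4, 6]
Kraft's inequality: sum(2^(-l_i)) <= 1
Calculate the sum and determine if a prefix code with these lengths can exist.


Sum = 2^(-2) + 2^(-4) + 2^(-6)
    = 0.25 + 0.0625 + 0.015625
    = 21/64 = 0.328125
Since 0.328125 <= 1, Kraft's inequality IS satisfied.
A prefix code with these lengths CAN exist.

Kraft sum = 0.328125. Satisfied.


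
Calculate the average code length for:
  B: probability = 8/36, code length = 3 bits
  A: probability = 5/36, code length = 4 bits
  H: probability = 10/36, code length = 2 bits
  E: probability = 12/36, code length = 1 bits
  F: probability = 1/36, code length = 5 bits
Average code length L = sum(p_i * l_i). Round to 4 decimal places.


Weighted contributions p_i * l_i:
  B: (8/36) * 3 = 24/36
  A: (5/36) * 4 = 20/36
  H: (10/36) * 2 = 20/36
  E: (12/36) * 1 = 12/36
  F: (1/36) * 5 = 5/36
Sum = (24 + 20 + 20 + 12 + 5)/36 = 81/36

L = 81/36 = 2.2500 bits/symbol


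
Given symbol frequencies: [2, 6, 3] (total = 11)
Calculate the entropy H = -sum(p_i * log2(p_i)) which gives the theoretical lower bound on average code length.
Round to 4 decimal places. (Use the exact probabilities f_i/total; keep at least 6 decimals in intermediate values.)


Per-symbol terms -p_i * log2(p_i) with p_i = f_i/11:
  p = 2/11 = 0.181818: log2(p) = -2.459432, -p*log2(p) = 0.447169
  p = 6/11 = 0.545455: log2(p) = -0.874469, -p*log2(p) = 0.476983
  p = 3/11 = 0.272727: log2(p) = -1.874469, -p*log2(p) = 0.511219
H = 0.447169 + 0.476983 + 0.511219 = 1.435371

H = 1.4354 bits/symbol


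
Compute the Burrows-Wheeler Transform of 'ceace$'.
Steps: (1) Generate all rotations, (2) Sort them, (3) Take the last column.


Rotations (sorted):
  0: $ceace -> last char: e
  1: ace$ce -> last char: e
  2: ce$cea -> last char: a
  3: ceace$ -> last char: $
  4: e$ceac -> last char: c
  5: eace$c -> last char: c


BWT = eea$cc


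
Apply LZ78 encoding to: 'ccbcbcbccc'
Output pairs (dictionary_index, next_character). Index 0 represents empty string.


LZ78 encoding steps:
Dictionary: {0: ''}
Step 1: w='' (idx 0), next='c' -> output (0, 'c'), add 'c' as idx 1
Step 2: w='c' (idx 1), next='b' -> output (1, 'b'), add 'cb' as idx 2
Step 3: w='cb' (idx 2), next='c' -> output (2, 'c'), add 'cbc' as idx 3
Step 4: w='' (idx 0), next='b' -> output (0, 'b'), add 'b' as idx 4
Step 5: w='c' (idx 1), next='c' -> output (1, 'c'), add 'cc' as idx 5
Step 6: w='c' (idx 1), end of input -> output (1, '')


Encoded: [(0, 'c'), (1, 'b'), (2, 'c'), (0, 'b'), (1, 'c'), (1, '')]


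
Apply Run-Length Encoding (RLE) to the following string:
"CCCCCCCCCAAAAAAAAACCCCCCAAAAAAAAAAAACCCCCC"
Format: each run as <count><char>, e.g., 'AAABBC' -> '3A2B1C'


Scanning runs left to right:
  i=0: run of 'C' x 9 -> '9C'
  i=9: run of 'A' x 9 -> '9A'
  i=18: run of 'C' x 6 -> '6C'
  i=24: run of 'A' x 12 -> '12A'
  i=36: run of 'C' x 6 -> '6C'

RLE = 9C9A6C12A6C


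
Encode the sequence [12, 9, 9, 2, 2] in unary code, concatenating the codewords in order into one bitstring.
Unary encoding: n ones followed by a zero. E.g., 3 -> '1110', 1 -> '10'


Encode each number as n ones followed by a terminating 0:
  12 -> 1111111111110 (13 bits)
  9 -> 1111111110 (10 bits)
  9 -> 1111111110 (10 bits)
  2 -> 110 (3 bits)
  2 -> 110 (3 bits)
Total length = 13 + 10 + 10 + 3 + 3 = 39 bits.

Unary([12, 9, 9, 2, 2]) = 111111111111011111111101111111110110110 (39 bits)


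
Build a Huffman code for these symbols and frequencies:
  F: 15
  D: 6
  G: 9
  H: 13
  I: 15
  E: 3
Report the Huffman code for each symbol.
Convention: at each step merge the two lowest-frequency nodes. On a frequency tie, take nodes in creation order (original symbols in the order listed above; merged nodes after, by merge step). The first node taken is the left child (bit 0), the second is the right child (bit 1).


Huffman tree construction:
Step 1: Merge E(3) + D(6) = 9
Step 2: Merge G(9) + (E+D)(9) = 18
Step 3: Merge H(13) + F(15) = 28
Step 4: Merge I(15) + (G+(E+D))(18) = 33
Step 5: Merge (H+F)(28) + (I+(G+(E+D)))(33) = 61
Read each symbol's code off the tree from the root (left child = 0, right child = 1).

Codes:
  F: 01 (length 2)
  D: 1111 (length 4)
  G: 110 (length 3)
  H: 00 (length 2)
  I: 10 (length 2)
  E: 1110 (length 4)
Average code length: 149/61 = 2.4426 bits/symbol


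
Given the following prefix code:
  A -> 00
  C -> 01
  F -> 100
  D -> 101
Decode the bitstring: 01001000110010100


Decoding step by step:
Bits 01 -> C
Bits 00 -> A
Bits 100 -> F
Bits 01 -> C
Bits 100 -> F
Bits 101 -> D
Bits 00 -> A


Decoded message: CAFCFDA


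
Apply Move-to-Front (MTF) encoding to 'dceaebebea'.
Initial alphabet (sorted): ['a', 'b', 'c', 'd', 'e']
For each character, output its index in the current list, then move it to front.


MTF encoding:
'd': index 3 in ['a', 'b', 'c', 'd', 'e'] -> ['d', 'a', 'b', 'c', 'e']
'c': index 3 in ['d', 'a', 'b', 'c', 'e'] -> ['c', 'd', 'a', 'b', 'e']
'e': index 4 in ['c', 'd', 'a', 'b', 'e'] -> ['e', 'c', 'd', 'a', 'b']
'a': index 3 in ['e', 'c', 'd', 'a', 'b'] -> ['a', 'e', 'c', 'd', 'b']
'e': index 1 in ['a', 'e', 'c', 'd', 'b'] -> ['e', 'a', 'c', 'd', 'b']
'b': index 4 in ['e', 'a', 'c', 'd', 'b'] -> ['b', 'e', 'a', 'c', 'd']
'e': index 1 in ['b', 'e', 'a', 'c', 'd'] -> ['e', 'b', 'a', 'c', 'd']
'b': index 1 in ['e', 'b', 'a', 'c', 'd'] -> ['b', 'e', 'a', 'c', 'd']
'e': index 1 in ['b', 'e', 'a', 'c', 'd'] -> ['e', 'b', 'a', 'c', 'd']
'a': index 2 in ['e', 'b', 'a', 'c', 'd'] -> ['a', 'e', 'b', 'c', 'd']


Output: [3, 3, 4, 3, 1, 4, 1, 1, 1, 2]


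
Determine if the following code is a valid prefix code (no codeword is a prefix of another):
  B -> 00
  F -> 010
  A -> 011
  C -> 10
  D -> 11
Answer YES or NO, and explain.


Checking each pair (does one codeword prefix another?):
  B='00' vs F='010': no prefix
  B='00' vs A='011': no prefix
  B='00' vs C='10': no prefix
  B='00' vs D='11': no prefix
  F='010' vs B='00': no prefix
  F='010' vs A='011': no prefix
  F='010' vs C='10': no prefix
  F='010' vs D='11': no prefix
  A='011' vs B='00': no prefix
  A='011' vs F='010': no prefix
  A='011' vs C='10': no prefix
  A='011' vs D='11': no prefix
  C='10' vs B='00': no prefix
  C='10' vs F='010': no prefix
  C='10' vs A='011': no prefix
  C='10' vs D='11': no prefix
  D='11' vs B='00': no prefix
  D='11' vs F='010': no prefix
  D='11' vs A='011': no prefix
  D='11' vs C='10': no prefix
No violation found over all pairs.

YES -- this is a valid prefix code. No codeword is a prefix of any other codeword.


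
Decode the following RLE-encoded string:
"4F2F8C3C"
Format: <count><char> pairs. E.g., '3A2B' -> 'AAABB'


Expanding each <count><char> pair:
  4F -> 'FFFF'
  2F -> 'FF'
  8C -> 'CCCCCCCC'
  3C -> 'CCC'

Decoded = FFFFFFCCCCCCCCCCC


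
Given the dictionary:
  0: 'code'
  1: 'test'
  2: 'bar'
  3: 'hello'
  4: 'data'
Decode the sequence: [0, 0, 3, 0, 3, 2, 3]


Look up each index in the dictionary:
  0 -> 'code'
  0 -> 'code'
  3 -> 'hello'
  0 -> 'code'
  3 -> 'hello'
  2 -> 'bar'
  3 -> 'hello'

Decoded: "code code hello code hello bar hello"


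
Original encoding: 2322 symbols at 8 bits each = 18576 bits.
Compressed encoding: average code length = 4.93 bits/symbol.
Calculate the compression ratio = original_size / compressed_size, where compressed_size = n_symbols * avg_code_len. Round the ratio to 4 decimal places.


original_size = n_symbols * orig_bits = 2322 * 8 = 18576 bits
compressed_size = n_symbols * avg_code_len = 2322 * 4.93 = 11447.46 bits
ratio = original_size / compressed_size = 18576 / 11447.46 = 1.6227

Compression ratio = 1.6227


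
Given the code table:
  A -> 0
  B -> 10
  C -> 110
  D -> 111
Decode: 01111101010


Decoding:
0 -> A
111 -> D
110 -> C
10 -> B
10 -> B


Result: ADCBB


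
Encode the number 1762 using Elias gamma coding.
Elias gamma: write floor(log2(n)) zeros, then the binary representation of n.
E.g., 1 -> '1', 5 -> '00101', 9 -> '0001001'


num_bits = floor(log2(1762)) + 1 = 11
leading_zeros = num_bits - 1 = 10
binary(1762) = 11011100010

Elias gamma(1762) = '0000000000' + '11011100010' = 000000000011011100010 (21 bits)


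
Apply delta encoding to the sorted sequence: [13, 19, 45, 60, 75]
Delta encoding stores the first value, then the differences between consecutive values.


First value: 13
Deltas:
  19 - 13 = 6
  45 - 19 = 26
  60 - 45 = 15
  75 - 60 = 15


Delta encoded: [13, 6, 26, 15, 15]


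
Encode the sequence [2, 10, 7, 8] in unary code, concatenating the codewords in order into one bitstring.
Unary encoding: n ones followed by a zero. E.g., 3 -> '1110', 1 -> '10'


Encode each number as n ones followed by a terminating 0:
  2 -> 110 (3 bits)
  10 -> 11111111110 (11 bits)
  7 -> 11111110 (8 bits)
  8 -> 111111110 (9 bits)
Total length = 3 + 11 + 8 + 9 = 31 bits.

Unary([2, 10, 7, 8]) = 1101111111111011111110111111110 (31 bits)


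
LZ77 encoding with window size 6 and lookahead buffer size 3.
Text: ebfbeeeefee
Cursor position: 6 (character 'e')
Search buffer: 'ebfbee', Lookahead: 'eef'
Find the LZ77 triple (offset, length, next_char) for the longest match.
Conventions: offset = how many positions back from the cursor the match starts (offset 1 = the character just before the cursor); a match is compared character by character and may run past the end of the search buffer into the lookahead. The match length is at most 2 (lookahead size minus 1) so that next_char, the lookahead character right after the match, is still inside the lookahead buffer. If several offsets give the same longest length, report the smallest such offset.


Try each offset into the search buffer:
  offset=1 (pos 5, char 'e'): match length 2
  offset=2 (pos 4, char 'e'): match length 2
  offset=3 (pos 3, char 'b'): match length 0
  offset=4 (pos 2, char 'f'): match length 0
  offset=5 (pos 1, char 'b'): match length 0
  offset=6 (pos 0, char 'e'): match length 1
Longest match has length 2, found at offsets 1, 2; take the smallest, offset 1.
next_char = character at position 6 + 2 = 8 -> 'f'

Best match: offset=1, length=2 (matching 'ee' starting at position 5)
LZ77 triple: (1, 2, 'f')


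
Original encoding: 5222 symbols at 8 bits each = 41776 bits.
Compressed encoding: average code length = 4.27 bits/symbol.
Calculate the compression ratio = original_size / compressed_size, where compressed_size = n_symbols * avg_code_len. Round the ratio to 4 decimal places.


original_size = n_symbols * orig_bits = 5222 * 8 = 41776 bits
compressed_size = n_symbols * avg_code_len = 5222 * 4.27 = 22297.94 bits
ratio = original_size / compressed_size = 41776 / 22297.94 = 1.8735

Compression ratio = 1.8735


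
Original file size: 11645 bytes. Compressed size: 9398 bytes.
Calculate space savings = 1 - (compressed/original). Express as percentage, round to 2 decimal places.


ratio = compressed/original = 9398/11645 = 0.807042
savings = 1 - ratio = 1 - 0.807042 = 0.192958
as a percentage: 0.192958 * 100 = 19.3%

Space savings = 1 - 9398/11645 = 19.3%


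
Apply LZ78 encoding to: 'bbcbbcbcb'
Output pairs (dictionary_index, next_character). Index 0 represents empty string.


LZ78 encoding steps:
Dictionary: {0: ''}
Step 1: w='' (idx 0), next='b' -> output (0, 'b'), add 'b' as idx 1
Step 2: w='b' (idx 1), next='c' -> output (1, 'c'), add 'bc' as idx 2
Step 3: w='b' (idx 1), next='b' -> output (1, 'b'), add 'bb' as idx 3
Step 4: w='' (idx 0), next='c' -> output (0, 'c'), add 'c' as idx 4
Step 5: w='bc' (idx 2), next='b' -> output (2, 'b'), add 'bcb' as idx 5


Encoded: [(0, 'b'), (1, 'c'), (1, 'b'), (0, 'c'), (2, 'b')]


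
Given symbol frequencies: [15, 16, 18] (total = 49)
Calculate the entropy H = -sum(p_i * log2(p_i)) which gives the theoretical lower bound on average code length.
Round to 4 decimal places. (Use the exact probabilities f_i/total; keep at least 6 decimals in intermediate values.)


Per-symbol terms -p_i * log2(p_i) with p_i = f_i/49:
  p = 15/49 = 0.306122: log2(p) = -1.707819, -p*log2(p) = 0.522802
  p = 16/49 = 0.326531: log2(p) = -1.614710, -p*log2(p) = 0.527252
  p = 18/49 = 0.367347: log2(p) = -1.444785, -p*log2(p) = 0.530737
H = 0.522802 + 0.527252 + 0.530737 = 1.580791

H = 1.5808 bits/symbol


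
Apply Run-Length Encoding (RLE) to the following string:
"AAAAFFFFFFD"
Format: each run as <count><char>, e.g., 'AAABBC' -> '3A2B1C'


Scanning runs left to right:
  i=0: run of 'A' x 4 -> '4A'
  i=4: run of 'F' x 6 -> '6F'
  i=10: run of 'D' x 1 -> '1D'

RLE = 4A6F1D


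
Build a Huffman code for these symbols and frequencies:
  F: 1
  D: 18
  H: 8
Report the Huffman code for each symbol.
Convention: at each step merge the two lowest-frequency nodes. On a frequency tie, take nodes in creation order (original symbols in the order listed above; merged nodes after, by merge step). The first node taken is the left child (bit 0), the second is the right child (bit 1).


Huffman tree construction:
Step 1: Merge F(1) + H(8) = 9
Step 2: Merge (F+H)(9) + D(18) = 27
Read each symbol's code off the tree from the root (left child = 0, right child = 1).

Codes:
  F: 00 (length 2)
  D: 1 (length 1)
  H: 01 (length 2)
Average code length: 36/27 = 1.3333 bits/symbol


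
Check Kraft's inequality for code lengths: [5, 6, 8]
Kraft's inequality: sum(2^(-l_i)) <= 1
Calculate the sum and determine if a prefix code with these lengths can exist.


Sum = 2^(-5) + 2^(-6) + 2^(-8)
    = 0.03125 + 0.015625 + 0.00390625
    = 13/256 = 0.05078125
Since 0.05078125 <= 1, Kraft's inequality IS satisfied.
A prefix code with these lengths CAN exist.

Kraft sum = 0.05078125. Satisfied.


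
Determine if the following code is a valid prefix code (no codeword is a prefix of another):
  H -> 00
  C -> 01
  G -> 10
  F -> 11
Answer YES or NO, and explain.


Checking each pair (does one codeword prefix another?):
  H='00' vs C='01': no prefix
  H='00' vs G='10': no prefix
  H='00' vs F='11': no prefix
  C='01' vs H='00': no prefix
  C='01' vs G='10': no prefix
  C='01' vs F='11': no prefix
  G='10' vs H='00': no prefix
  G='10' vs C='01': no prefix
  G='10' vs F='11': no prefix
  F='11' vs H='00': no prefix
  F='11' vs C='01': no prefix
  F='11' vs G='10': no prefix
No violation found over all pairs.

YES -- this is a valid prefix code. No codeword is a prefix of any other codeword.


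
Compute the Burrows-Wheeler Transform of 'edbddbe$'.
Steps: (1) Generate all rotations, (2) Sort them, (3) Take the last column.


Rotations (sorted):
  0: $edbddbe -> last char: e
  1: bddbe$ed -> last char: d
  2: be$edbdd -> last char: d
  3: dbddbe$e -> last char: e
  4: dbe$edbd -> last char: d
  5: ddbe$edb -> last char: b
  6: e$edbddb -> last char: b
  7: edbddbe$ -> last char: $


BWT = eddedbb$


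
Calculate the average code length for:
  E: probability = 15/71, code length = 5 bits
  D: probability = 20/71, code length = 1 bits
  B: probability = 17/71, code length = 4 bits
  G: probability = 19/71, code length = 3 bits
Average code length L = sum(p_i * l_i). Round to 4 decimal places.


Weighted contributions p_i * l_i:
  E: (15/71) * 5 = 75/71
  D: (20/71) * 1 = 20/71
  B: (17/71) * 4 = 68/71
  G: (19/71) * 3 = 57/71
Sum = (75 + 20 + 68 + 57)/71 = 220/71

L = 220/71 = 3.0986 bits/symbol


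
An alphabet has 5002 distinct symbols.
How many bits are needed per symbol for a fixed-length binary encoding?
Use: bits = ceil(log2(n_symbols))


log2(5002) = 12.2883
Bracket: 2^12 = 4096 < 5002 <= 2^13 = 8192
So ceil(log2(5002)) = 13

bits = ceil(log2(5002)) = ceil(12.2883) = 13 bits


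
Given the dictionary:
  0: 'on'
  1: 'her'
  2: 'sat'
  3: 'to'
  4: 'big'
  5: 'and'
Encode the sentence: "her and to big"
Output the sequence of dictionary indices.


Look up each word in the dictionary:
  'her' -> 1
  'and' -> 5
  'to' -> 3
  'big' -> 4

Encoded: [1, 5, 3, 4]


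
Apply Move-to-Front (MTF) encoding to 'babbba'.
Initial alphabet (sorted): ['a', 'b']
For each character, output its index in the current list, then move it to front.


MTF encoding:
'b': index 1 in ['a', 'b'] -> ['b', 'a']
'a': index 1 in ['b', 'a'] -> ['a', 'b']
'b': index 1 in ['a', 'b'] -> ['b', 'a']
'b': index 0 in ['b', 'a'] -> ['b', 'a']
'b': index 0 in ['b', 'a'] -> ['b', 'a']
'a': index 1 in ['b', 'a'] -> ['a', 'b']


Output: [1, 1, 1, 0, 0, 1]


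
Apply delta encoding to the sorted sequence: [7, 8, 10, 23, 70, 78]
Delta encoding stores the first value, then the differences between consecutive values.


First value: 7
Deltas:
  8 - 7 = 1
  10 - 8 = 2
  23 - 10 = 13
  70 - 23 = 47
  78 - 70 = 8


Delta encoded: [7, 1, 2, 13, 47, 8]


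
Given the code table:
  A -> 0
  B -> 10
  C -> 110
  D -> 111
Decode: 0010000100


Decoding:
0 -> A
0 -> A
10 -> B
0 -> A
0 -> A
0 -> A
10 -> B
0 -> A


Result: AABAAABA


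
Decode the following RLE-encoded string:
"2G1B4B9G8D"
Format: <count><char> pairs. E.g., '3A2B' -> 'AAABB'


Expanding each <count><char> pair:
  2G -> 'GG'
  1B -> 'B'
  4B -> 'BBBB'
  9G -> 'GGGGGGGGG'
  8D -> 'DDDDDDDD'

Decoded = GGBBBBBGGGGGGGGGDDDDDDDD


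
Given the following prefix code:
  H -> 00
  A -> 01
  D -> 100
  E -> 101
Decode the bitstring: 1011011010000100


Decoding step by step:
Bits 101 -> E
Bits 101 -> E
Bits 101 -> E
Bits 00 -> H
Bits 00 -> H
Bits 100 -> D


Decoded message: EEEHHD


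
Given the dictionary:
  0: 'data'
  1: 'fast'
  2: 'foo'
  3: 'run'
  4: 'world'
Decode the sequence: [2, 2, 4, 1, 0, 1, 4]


Look up each index in the dictionary:
  2 -> 'foo'
  2 -> 'foo'
  4 -> 'world'
  1 -> 'fast'
  0 -> 'data'
  1 -> 'fast'
  4 -> 'world'

Decoded: "foo foo world fast data fast world"


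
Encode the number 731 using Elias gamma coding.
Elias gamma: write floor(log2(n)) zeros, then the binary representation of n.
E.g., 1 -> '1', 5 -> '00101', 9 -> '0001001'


num_bits = floor(log2(731)) + 1 = 10
leading_zeros = num_bits - 1 = 9
binary(731) = 1011011011

Elias gamma(731) = '000000000' + '1011011011' = 0000000001011011011 (19 bits)
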